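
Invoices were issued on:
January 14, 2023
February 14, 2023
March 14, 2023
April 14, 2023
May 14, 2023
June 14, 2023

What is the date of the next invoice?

July 14, 2023

The day-of-month is always 14 (31, 28, 31, 30, 31 days between events).
So this recurs on the 14th of each month.
July 2023: July 14, 2023.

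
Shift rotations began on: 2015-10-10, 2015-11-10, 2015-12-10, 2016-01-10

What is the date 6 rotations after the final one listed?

2016-07-10

Gaps: 31, 30, 31 days — not constant. Every event is on the 10th of the month.
Pattern: the 10th of each month.
February 2016: 2016-02-10.
Next: March 2016 → 2016-03-10.
Next: April 2016 → 2016-04-10.
Next: May 2016 → 2016-05-10.
June 2016: 2016-06-10.
July 2016: 2016-07-10.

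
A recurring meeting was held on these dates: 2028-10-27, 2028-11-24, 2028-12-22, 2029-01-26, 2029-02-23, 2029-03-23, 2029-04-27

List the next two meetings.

All dates are Fridays, 28, 28, 35, 28, 28, 35 days apart.
Specifically, the 4th Friday of each month.
May 2029 — 4th Friday is 2029-05-25.
4th Friday of June 2029: 2029-06-22.

2029-05-25, 2029-06-22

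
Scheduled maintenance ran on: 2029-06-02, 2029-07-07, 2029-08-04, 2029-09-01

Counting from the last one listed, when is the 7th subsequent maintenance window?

These are Saturdays at 28- or 35-day spacing (35, 28, 28).
The pattern: 1st Saturday of the month.
1st Saturday of October 2029: 2029-10-06.
1st Saturday of November 2029: 2029-11-03.
1st Saturday of December 2029: 2029-12-01.
January 2030 — 1st Saturday is 2030-01-05.
1st Saturday of February 2030: 2030-02-02.
March 2030 — 1st Saturday is 2030-03-02.
April 2030 — 1st Saturday is 2030-04-06.

2030-04-06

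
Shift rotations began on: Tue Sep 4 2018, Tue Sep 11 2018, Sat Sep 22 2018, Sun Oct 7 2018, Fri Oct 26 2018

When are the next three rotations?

Gaps: 7, 11, 15, 19 days — each gap is 4 larger than the previous one.
Next gap: 23 days. Fri Oct 26 2018 + 23 days = Sun Nov 18 2018.
Next gap: 27 days. Sun Nov 18 2018 + 27 days = Sat Dec 15 2018.
Next gap: 31 days. Sat Dec 15 2018 + 31 days = Tue Jan 15 2019.

Sun Nov 18 2018, Sat Dec 15 2018, Tue Jan 15 2019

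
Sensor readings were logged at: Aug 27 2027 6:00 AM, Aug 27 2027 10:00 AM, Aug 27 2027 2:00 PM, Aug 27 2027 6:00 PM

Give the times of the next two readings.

Aug 27 2027 10:00 PM, Aug 28 2027 2:00 AM

Gaps: 4, 4, 4 hours — each event is 4 hours after the previous one.
Aug 27 2027 6:00 PM + 4 h = Aug 27 2027 10:00 PM.
Aug 27 2027 10:00 PM + 4 h = Aug 28 2027 2:00 AM.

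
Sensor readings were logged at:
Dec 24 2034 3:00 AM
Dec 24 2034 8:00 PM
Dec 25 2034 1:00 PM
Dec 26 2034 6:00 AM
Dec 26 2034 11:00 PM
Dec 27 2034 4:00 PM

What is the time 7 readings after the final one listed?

Jan 1 2035 3:00 PM

Gaps: 17, 17, 17, 17, 17 hours — each event is 17 hours after the previous one.
Dec 27 2034 4:00 PM + 17 h = Dec 28 2034 9:00 AM.
Dec 28 2034 9:00 AM + 17 h = Dec 29 2034 2:00 AM.
Dec 29 2034 2:00 AM + 17 h = Dec 29 2034 7:00 PM.
Dec 29 2034 7:00 PM + 17 h = Dec 30 2034 12:00 PM.
Dec 30 2034 12:00 PM + 17 h = Dec 31 2034 5:00 AM.
Dec 31 2034 5:00 AM + 17 h = Dec 31 2034 10:00 PM.
Dec 31 2034 10:00 PM + 17 h = Jan 1 2035 3:00 PM.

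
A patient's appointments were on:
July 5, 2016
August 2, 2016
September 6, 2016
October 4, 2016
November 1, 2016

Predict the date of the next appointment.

Gaps: 28, 35, 28, 28 days — a mix of 28 and 35. Every date is a Tuesday.
Each is the 1st Tuesday of its month.
1st Tuesday of December 2016: December 6, 2016.

December 6, 2016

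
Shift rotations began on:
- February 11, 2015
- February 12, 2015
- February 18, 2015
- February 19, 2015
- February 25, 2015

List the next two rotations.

February 26, 2015; March 4, 2015

Gaps: 1, 6, 1, 6 days — not constant, but cyclic with period 2.
The events fall on every Wednesday and Thursday.
The following Thursday is February 26, 2015.
The following Wednesday is March 4, 2015.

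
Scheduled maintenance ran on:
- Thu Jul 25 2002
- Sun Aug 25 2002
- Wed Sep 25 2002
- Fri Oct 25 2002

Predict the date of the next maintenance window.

Mon Nov 25 2002

Gaps: 31, 31, 30 days — not constant. Every event is on the 25th of the month.
Pattern: the 25th of each month.
Next: November 2002 → Mon Nov 25 2002.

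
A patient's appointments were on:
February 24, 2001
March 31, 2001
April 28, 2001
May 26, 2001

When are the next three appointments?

All Saturdays; the gaps (35, 28, 28) vary with month length.
This is the last Saturday of each month.
June 2001 ends with Saturday June 30, 2001.
July 2001 ends with Saturday July 28, 2001.
Last Saturday of August 2001: August 25, 2001.

June 30, 2001; July 28, 2001; August 25, 2001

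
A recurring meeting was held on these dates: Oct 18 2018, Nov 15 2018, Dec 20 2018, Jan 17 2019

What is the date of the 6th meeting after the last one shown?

Gaps: 28, 35, 28 days — a mix of 28 and 35. Every date is a Thursday.
Each is the 3rd Thursday of its month.
February 2019 — 3rd Thursday is Feb 21 2019.
3rd Thursday of March 2019: Mar 21 2019.
3rd Thursday of April 2019: Apr 18 2019.
May 2019 — 3rd Thursday is May 16 2019.
June 2019 — 3rd Thursday is Jun 20 2019.
July 2019 — 3rd Thursday is Jul 18 2019.

Jul 18 2019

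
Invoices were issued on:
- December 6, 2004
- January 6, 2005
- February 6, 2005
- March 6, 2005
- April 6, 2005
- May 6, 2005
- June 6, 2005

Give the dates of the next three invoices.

July 6, 2005; August 6, 2005; September 6, 2005

The day-of-month is always 6 (31, 31, 28, 31, 30, 31 days between events).
So this recurs on the 6th of each month.
Next: July 2005 → July 6, 2005.
Next: August 2005 → August 6, 2005.
Next: September 2005 → September 6, 2005.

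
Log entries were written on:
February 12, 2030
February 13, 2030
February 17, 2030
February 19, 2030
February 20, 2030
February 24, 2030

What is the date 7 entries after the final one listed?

Every event lands on a Tuesday or Wednesday or Sunday (gaps cycle 1, 4, 2, 1, 4).
So the schedule is: every Tuesday, Wednesday and Sunday.
The following Tuesday is February 26, 2030.
Next Wednesday: February 27, 2030.
Next Sunday: March 3, 2030.
Next Tuesday: March 5, 2030.
The following Wednesday is March 6, 2030.
The following Sunday is March 10, 2030.
The following Tuesday is March 12, 2030.

March 12, 2030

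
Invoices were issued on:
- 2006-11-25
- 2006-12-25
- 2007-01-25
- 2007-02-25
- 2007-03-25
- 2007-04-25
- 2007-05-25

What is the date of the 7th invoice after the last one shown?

Gaps: 30, 31, 31, 28, 31, 30 days — not constant. Every event is on the 25th of the month.
Pattern: the 25th of each month.
Next: June 2007 → 2007-06-25.
July 2007: 2007-07-25.
August 2007: 2007-08-25.
Next: September 2007 → 2007-09-25.
October 2007: 2007-10-25.
Next: November 2007 → 2007-11-25.
Next: December 2007 → 2007-12-25.

2007-12-25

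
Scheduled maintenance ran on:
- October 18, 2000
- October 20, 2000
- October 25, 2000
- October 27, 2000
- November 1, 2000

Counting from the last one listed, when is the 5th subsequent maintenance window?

November 17, 2000

Gaps: 2, 5, 2, 5 days — not constant, but cyclic with period 2.
The events fall on every Wednesday and Friday.
The following Friday is November 3, 2000.
Next Wednesday: November 8, 2000.
The following Friday is November 10, 2000.
The following Wednesday is November 15, 2000.
Next Friday: November 17, 2000.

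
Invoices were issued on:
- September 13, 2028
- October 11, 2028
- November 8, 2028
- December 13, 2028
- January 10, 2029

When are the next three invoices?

Gaps: 28, 28, 35, 28 days — a mix of 28 and 35. Every date is a Wednesday.
Each is the 2nd Wednesday of its month.
February 2029 — 2nd Wednesday is February 14, 2029.
2nd Wednesday of March 2029: March 14, 2029.
April 2029 — 2nd Wednesday is April 11, 2029.

February 14, 2029; March 14, 2029; April 11, 2029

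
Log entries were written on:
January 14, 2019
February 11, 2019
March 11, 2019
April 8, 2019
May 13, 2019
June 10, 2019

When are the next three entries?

July 8, 2019; August 12, 2019; September 9, 2019

Gaps: 28, 28, 28, 35, 28 days — a mix of 28 and 35. Every date is a Monday.
Each is the 2nd Monday of its month.
July 2019 — 2nd Monday is July 8, 2019.
August 2019 — 2nd Monday is August 12, 2019.
September 2019 — 2nd Monday is September 9, 2019.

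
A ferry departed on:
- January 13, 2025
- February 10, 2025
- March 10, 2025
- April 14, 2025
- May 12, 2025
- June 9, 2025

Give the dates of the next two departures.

July 14, 2025; August 11, 2025

All dates are Mondays, 28, 28, 35, 28, 28 days apart.
Specifically, the 2nd Monday of each month.
July 2025 — 2nd Monday is July 14, 2025.
August 2025 — 2nd Monday is August 11, 2025.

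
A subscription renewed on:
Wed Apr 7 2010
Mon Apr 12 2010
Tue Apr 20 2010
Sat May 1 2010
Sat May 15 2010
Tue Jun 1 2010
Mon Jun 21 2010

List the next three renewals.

Intervals are 5, 8, 11, 14, 17, 20 days — an arithmetic progression with common difference 3.
Next gap: 23 days. Mon Jun 21 2010 + 23 days = Wed Jul 14 2010.
Next gap: 26 days. Wed Jul 14 2010 + 26 days = Mon Aug 9 2010.
Next gap: 29 days. Mon Aug 9 2010 + 29 days = Tue Sep 7 2010.

Wed Jul 14 2010, Mon Aug 9 2010, Tue Sep 7 2010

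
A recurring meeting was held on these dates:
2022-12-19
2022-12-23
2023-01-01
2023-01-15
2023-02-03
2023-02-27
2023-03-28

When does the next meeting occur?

2023-05-01

The spacing grows by 5 each time: 4, 9, 14, 19, 24, 29 days.
Next gap: 34 days. 2023-03-28 + 34 days = 2023-05-01.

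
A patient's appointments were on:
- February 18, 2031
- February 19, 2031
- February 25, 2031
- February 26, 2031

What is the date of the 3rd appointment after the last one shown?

Every event lands on a Tuesday or Wednesday (gaps cycle 1, 6, 1).
So the schedule is: every Tuesday and Wednesday.
Next Tuesday: March 4, 2031.
The following Wednesday is March 5, 2031.
Next Tuesday: March 11, 2031.

March 11, 2031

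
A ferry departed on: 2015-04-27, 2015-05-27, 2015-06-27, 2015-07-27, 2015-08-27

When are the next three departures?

Gaps: 30, 31, 30, 31 days — not constant. Every event is on the 27th of the month.
Pattern: the 27th of each month.
Next: September 2015 → 2015-09-27.
Next: October 2015 → 2015-10-27.
November 2015: 2015-11-27.

2015-09-27, 2015-10-27, 2015-11-27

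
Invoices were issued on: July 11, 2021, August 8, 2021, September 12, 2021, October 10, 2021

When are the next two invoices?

All dates are Sundays, 28, 35, 28 days apart.
Specifically, the 2nd Sunday of each month.
November 2021 — 2nd Sunday is November 14, 2021.
December 2021 — 2nd Sunday is December 12, 2021.

November 14, 2021; December 12, 2021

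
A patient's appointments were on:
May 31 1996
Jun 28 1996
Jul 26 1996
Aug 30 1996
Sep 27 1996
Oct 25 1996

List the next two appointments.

Every date is a Friday; gaps 28, 28, 35, 28, 28 days.
Each is the last Friday of its month (at least one falls on the 29th or later, ruling out '4th Friday').
November 1996 ends with Friday Nov 29 1996.
Last Friday of December 1996: Dec 27 1996.

Nov 29 1996, Dec 27 1996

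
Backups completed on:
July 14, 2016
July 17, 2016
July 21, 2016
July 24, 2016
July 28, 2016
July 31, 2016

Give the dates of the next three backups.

The gap pattern 3, 4, 3, 4, 3 repeats every 2 events.
These are the Thursdays and Sundays of each week.
The following Thursday is August 4, 2016.
The following Sunday is August 7, 2016.
Next Thursday: August 11, 2016.

August 4, 2016; August 7, 2016; August 11, 2016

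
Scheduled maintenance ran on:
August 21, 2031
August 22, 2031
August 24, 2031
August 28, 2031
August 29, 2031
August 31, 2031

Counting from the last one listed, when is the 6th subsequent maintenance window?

Gaps: 1, 2, 4, 1, 2 days — not constant, but cyclic with period 3.
The events fall on every Thursday, Friday and Sunday.
The following Thursday is September 4, 2031.
Next Friday: September 5, 2031.
The following Sunday is September 7, 2031.
The following Thursday is September 11, 2031.
The following Friday is September 12, 2031.
The following Sunday is September 14, 2031.

September 14, 2031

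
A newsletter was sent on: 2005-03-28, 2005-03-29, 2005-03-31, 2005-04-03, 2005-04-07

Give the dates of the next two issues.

2005-04-12, 2005-04-18

Intervals are 1, 2, 3, 4 days — an arithmetic progression with common difference 1.
Next gap: 5 days. 2005-04-07 + 5 days = 2005-04-12.
Next gap: 6 days. 2005-04-12 + 6 days = 2005-04-18.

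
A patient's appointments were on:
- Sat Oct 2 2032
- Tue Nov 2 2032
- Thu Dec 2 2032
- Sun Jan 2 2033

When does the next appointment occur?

Wed Feb 2 2033

The day-of-month is always 2 (31, 30, 31 days between events).
So this recurs on the 2nd of each month.
Next: February 2033 → Wed Feb 2 2033.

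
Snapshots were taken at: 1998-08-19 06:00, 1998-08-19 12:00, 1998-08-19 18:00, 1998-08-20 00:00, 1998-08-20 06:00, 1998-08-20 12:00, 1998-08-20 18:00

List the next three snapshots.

1998-08-21 00:00, 1998-08-21 06:00, 1998-08-21 12:00

Gaps: 6, 6, 6, 6, 6, 6 hours — each event is 6 hours after the previous one.
1998-08-20 18:00 + 6 h = 1998-08-21 00:00.
1998-08-21 00:00 + 6 h = 1998-08-21 06:00.
1998-08-21 06:00 + 6 h = 1998-08-21 12:00.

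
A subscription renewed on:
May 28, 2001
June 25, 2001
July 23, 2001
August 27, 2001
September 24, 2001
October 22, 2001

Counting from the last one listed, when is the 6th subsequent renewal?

All dates are Mondays, 28, 28, 35, 28, 28 days apart.
Specifically, the 4th Monday of each month.
4th Monday of November 2001: November 26, 2001.
4th Monday of December 2001: December 24, 2001.
4th Monday of January 2002: January 28, 2002.
February 2002 — 4th Monday is February 25, 2002.
March 2002 — 4th Monday is March 25, 2002.
4th Monday of April 2002: April 22, 2002.

April 22, 2002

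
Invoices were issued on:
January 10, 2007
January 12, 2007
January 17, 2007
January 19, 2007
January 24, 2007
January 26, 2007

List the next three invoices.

January 31, 2007; February 2, 2007; February 7, 2007

The gap pattern 2, 5, 2, 5, 2 repeats every 2 events.
These are the Wednesdays and Fridays of each week.
The following Wednesday is January 31, 2007.
Next Friday: February 2, 2007.
Next Wednesday: February 7, 2007.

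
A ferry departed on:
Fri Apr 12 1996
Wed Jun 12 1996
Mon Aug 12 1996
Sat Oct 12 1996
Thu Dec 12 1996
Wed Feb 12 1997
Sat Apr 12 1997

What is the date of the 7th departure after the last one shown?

Fri Jun 12 1998

The day-of-month is always 12 (61, 61, 61, 61, 62, 59 days between events).
So this recurs on the 12th of every 2 months.
June 1997: Thu Jun 12 1997.
August 1997: Tue Aug 12 1997.
October 1997: Sun Oct 12 1997.
December 1997: Fri Dec 12 1997.
February 1998: Thu Feb 12 1998.
April 1998: Sun Apr 12 1998.
Next: June 1998 → Fri Jun 12 1998.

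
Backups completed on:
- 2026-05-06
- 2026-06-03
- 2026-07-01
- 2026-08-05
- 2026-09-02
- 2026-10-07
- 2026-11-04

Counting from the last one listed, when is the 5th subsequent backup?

2027-04-07

All dates are Wednesdays, 28, 28, 35, 28, 35, 28 days apart.
Specifically, the 1st Wednesday of each month.
1st Wednesday of December 2026: 2026-12-02.
1st Wednesday of January 2027: 2027-01-06.
February 2027 — 1st Wednesday is 2027-02-03.
March 2027 — 1st Wednesday is 2027-03-03.
April 2027 — 1st Wednesday is 2027-04-07.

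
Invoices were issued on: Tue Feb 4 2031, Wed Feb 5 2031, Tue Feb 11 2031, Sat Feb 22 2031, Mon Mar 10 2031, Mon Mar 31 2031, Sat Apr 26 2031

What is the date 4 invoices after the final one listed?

Gaps: 1, 6, 11, 16, 21, 26 days — each gap is 5 larger than the previous one.
Next gap: 31 days. Sat Apr 26 2031 + 31 days = Tue May 27 2031.
Next gap: 36 days. Tue May 27 2031 + 36 days = Wed Jul 2 2031.
Next gap: 41 days. Wed Jul 2 2031 + 41 days = Tue Aug 12 2031.
Next gap: 46 days. Tue Aug 12 2031 + 46 days = Sat Sep 27 2031.

Sat Sep 27 2031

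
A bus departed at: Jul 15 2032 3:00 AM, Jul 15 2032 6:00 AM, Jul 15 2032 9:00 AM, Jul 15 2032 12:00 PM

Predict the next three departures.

Spacing: 3, 3, 3 h — constant 3 h.
Jul 15 2032 12:00 PM + 3 h = Jul 15 2032 3:00 PM.
Jul 15 2032 3:00 PM + 3 h = Jul 15 2032 6:00 PM.
Jul 15 2032 6:00 PM + 3 h = Jul 15 2032 9:00 PM.

Jul 15 2032 3:00 PM, Jul 15 2032 6:00 PM, Jul 15 2032 9:00 PM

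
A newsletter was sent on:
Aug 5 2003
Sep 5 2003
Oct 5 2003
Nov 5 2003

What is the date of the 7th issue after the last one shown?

Jun 5 2004

The day-of-month is always 5 (31, 30, 31 days between events).
So this recurs on the 5th of each month.
Next: December 2003 → Dec 5 2003.
Next: January 2004 → Jan 5 2004.
Next: February 2004 → Feb 5 2004.
Next: March 2004 → Mar 5 2004.
April 2004: Apr 5 2004.
May 2004: May 5 2004.
Next: June 2004 → Jun 5 2004.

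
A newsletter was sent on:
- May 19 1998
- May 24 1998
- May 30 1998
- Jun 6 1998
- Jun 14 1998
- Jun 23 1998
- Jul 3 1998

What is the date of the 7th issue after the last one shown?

The spacing grows by 1 each time: 5, 6, 7, 8, 9, 10 days.
Next gap: 11 days. Jul 3 1998 + 11 days = Jul 14 1998.
Next gap: 12 days. Jul 14 1998 + 12 days = Jul 26 1998.
Next gap: 13 days. Jul 26 1998 + 13 days = Aug 8 1998.
Next gap: 14 days. Aug 8 1998 + 14 days = Aug 22 1998.
Next gap: 15 days. Aug 22 1998 + 15 days = Sep 6 1998.
Next gap: 16 days. Sep 6 1998 + 16 days = Sep 22 1998.
Next gap: 17 days. Sep 22 1998 + 17 days = Oct 9 1998.

Oct 9 1998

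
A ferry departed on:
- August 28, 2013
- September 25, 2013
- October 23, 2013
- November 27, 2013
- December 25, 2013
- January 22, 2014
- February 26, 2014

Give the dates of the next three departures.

March 26, 2014; April 23, 2014; May 28, 2014

All dates are Wednesdays, 28, 28, 35, 28, 28, 35 days apart.
Specifically, the 4th Wednesday of each month.
4th Wednesday of March 2014: March 26, 2014.
April 2014 — 4th Wednesday is April 23, 2014.
May 2014 — 4th Wednesday is May 28, 2014.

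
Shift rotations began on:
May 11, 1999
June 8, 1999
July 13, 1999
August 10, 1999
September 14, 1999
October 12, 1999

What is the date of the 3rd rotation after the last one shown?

All dates are Tuesdays, 28, 35, 28, 35, 28 days apart.
Specifically, the 2nd Tuesday of each month.
November 1999 — 2nd Tuesday is November 9, 1999.
December 1999 — 2nd Tuesday is December 14, 1999.
2nd Tuesday of January 2000: January 11, 2000.

January 11, 2000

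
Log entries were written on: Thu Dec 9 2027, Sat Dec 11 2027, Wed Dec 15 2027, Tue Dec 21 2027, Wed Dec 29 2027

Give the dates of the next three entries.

Sat Jan 8 2028, Thu Jan 20 2028, Thu Feb 3 2028

The spacing grows by 2 each time: 2, 4, 6, 8 days.
Next gap: 10 days. Wed Dec 29 2027 + 10 days = Sat Jan 8 2028.
Next gap: 12 days. Sat Jan 8 2028 + 12 days = Thu Jan 20 2028.
Next gap: 14 days. Thu Jan 20 2028 + 14 days = Thu Feb 3 2028.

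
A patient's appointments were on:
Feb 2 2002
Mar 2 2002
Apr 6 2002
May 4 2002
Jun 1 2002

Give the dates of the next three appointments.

These are Saturdays at 28- or 35-day spacing (28, 35, 28, 28).
The pattern: 1st Saturday of the month.
1st Saturday of July 2002: Jul 6 2002.
1st Saturday of August 2002: Aug 3 2002.
1st Saturday of September 2002: Sep 7 2002.

Jul 6 2002, Aug 3 2002, Sep 7 2002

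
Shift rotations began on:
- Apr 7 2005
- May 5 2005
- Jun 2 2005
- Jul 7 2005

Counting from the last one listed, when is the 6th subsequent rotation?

Jan 5 2006

Gaps: 28, 28, 35 days — a mix of 28 and 35. Every date is a Thursday.
Each is the 1st Thursday of its month.
August 2005 — 1st Thursday is Aug 4 2005.
September 2005 — 1st Thursday is Sep 1 2005.
1st Thursday of October 2005: Oct 6 2005.
November 2005 — 1st Thursday is Nov 3 2005.
December 2005 — 1st Thursday is Dec 1 2005.
1st Thursday of January 2006: Jan 5 2006.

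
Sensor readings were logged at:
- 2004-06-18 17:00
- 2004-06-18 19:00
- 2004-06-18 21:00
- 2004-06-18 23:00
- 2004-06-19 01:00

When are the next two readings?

2004-06-19 03:00, 2004-06-19 05:00

The interval is a steady 2 hours (2, 2, 2, 2).
2004-06-19 01:00 + 2 h = 2004-06-19 03:00.
2004-06-19 03:00 + 2 h = 2004-06-19 05:00.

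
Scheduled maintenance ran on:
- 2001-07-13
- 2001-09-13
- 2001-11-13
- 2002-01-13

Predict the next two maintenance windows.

The day-of-month is always 13 (62, 61, 61 days between events).
So this recurs on the 13th of every 2 months.
Next: March 2002 → 2002-03-13.
May 2002: 2002-05-13.

2002-03-13, 2002-05-13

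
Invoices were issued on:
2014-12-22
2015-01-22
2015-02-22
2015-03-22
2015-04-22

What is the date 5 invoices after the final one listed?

2015-09-22

Gaps: 31, 31, 28, 31 days — not constant. Every event is on the 22nd of the month.
Pattern: the 22nd of each month.
Next: May 2015 → 2015-05-22.
Next: June 2015 → 2015-06-22.
July 2015: 2015-07-22.
August 2015: 2015-08-22.
Next: September 2015 → 2015-09-22.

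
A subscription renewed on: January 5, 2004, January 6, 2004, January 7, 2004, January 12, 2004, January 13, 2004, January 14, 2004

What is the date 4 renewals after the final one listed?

January 26, 2004

Every event lands on a Monday or Tuesday or Wednesday (gaps cycle 1, 1, 5, 1, 1).
So the schedule is: every Monday, Tuesday and Wednesday.
The following Monday is January 19, 2004.
Next Tuesday: January 20, 2004.
Next Wednesday: January 21, 2004.
Next Monday: January 26, 2004.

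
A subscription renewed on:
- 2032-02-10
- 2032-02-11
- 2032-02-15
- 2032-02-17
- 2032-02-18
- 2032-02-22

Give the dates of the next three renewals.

2032-02-24, 2032-02-25, 2032-02-29

Every event lands on a Tuesday or Wednesday or Sunday (gaps cycle 1, 4, 2, 1, 4).
So the schedule is: every Tuesday, Wednesday and Sunday.
Next Tuesday: 2032-02-24.
The following Wednesday is 2032-02-25.
Next Sunday: 2032-02-29.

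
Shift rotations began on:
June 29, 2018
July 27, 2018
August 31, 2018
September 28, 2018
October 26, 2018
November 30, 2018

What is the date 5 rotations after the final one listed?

April 26, 2019

These are Fridays with 28, 35, 28, 28, 35-day gaps.
Each is the final Friday of its month — June 29, 2018 is past the 28th, so '4th Friday' doesn't fit.
December 2018 ends with Friday December 28, 2018.
January 2019 ends with Friday January 25, 2019.
Last Friday of February 2019: February 22, 2019.
March 2019 ends with Friday March 29, 2019.
Last Friday of April 2019: April 26, 2019.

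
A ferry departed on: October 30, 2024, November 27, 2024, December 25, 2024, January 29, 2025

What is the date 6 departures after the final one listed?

July 30, 2025

All Wednesdays; the gaps (28, 28, 35) vary with month length.
This is the last Wednesday of each month.
February 2025 ends with Wednesday February 26, 2025.
March 2025 ends with Wednesday March 26, 2025.
April 2025 ends with Wednesday April 30, 2025.
May 2025 ends with Wednesday May 28, 2025.
June 2025 ends with Wednesday June 25, 2025.
July 2025 ends with Wednesday July 30, 2025.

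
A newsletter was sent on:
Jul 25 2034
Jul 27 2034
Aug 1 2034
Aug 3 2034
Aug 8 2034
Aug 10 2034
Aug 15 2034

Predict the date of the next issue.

Aug 17 2034

Every event lands on a Tuesday or Thursday (gaps cycle 2, 5, 2, 5, 2, 5).
So the schedule is: every Tuesday and Thursday.
The following Thursday is Aug 17 2034.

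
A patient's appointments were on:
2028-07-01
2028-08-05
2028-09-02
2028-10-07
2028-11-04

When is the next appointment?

All dates are Saturdays, 35, 28, 35, 28 days apart.
Specifically, the 1st Saturday of each month.
December 2028 — 1st Saturday is 2028-12-02.

2028-12-02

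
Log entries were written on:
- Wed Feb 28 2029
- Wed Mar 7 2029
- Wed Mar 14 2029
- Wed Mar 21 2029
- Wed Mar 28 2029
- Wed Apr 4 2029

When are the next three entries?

Every event comes 7 days after the last (7, 7, 7, 7, 7).
Wed Apr 4 2029 + 7 days = Wed Apr 11 2029.
Wed Apr 11 2029 + 7 days = Wed Apr 18 2029.
Wed Apr 18 2029 + 7 days = Wed Apr 25 2029.

Wed Apr 11 2029, Wed Apr 18 2029, Wed Apr 25 2029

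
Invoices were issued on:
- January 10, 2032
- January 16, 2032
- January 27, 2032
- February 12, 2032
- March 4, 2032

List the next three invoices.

March 30, 2032; April 30, 2032; June 5, 2032

Intervals are 6, 11, 16, 21 days — an arithmetic progression with common difference 5.
Next gap: 26 days. March 4, 2032 + 26 days = March 30, 2032.
Next gap: 31 days. March 30, 2032 + 31 days = April 30, 2032.
Next gap: 36 days. April 30, 2032 + 36 days = June 5, 2032.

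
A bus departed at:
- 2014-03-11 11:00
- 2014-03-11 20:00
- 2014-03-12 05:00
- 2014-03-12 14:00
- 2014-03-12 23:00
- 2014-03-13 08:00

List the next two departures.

The interval is a steady 9 hours (9, 9, 9, 9, 9).
2014-03-13 08:00 + 9 h = 2014-03-13 17:00.
2014-03-13 17:00 + 9 h = 2014-03-14 02:00.

2014-03-13 17:00, 2014-03-14 02:00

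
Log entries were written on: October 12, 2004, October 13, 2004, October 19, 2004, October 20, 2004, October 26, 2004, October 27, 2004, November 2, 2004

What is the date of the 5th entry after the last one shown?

November 17, 2004

Every event lands on a Tuesday or Wednesday (gaps cycle 1, 6, 1, 6, 1, 6).
So the schedule is: every Tuesday and Wednesday.
The following Wednesday is November 3, 2004.
The following Tuesday is November 9, 2004.
The following Wednesday is November 10, 2004.
Next Tuesday: November 16, 2004.
Next Wednesday: November 17, 2004.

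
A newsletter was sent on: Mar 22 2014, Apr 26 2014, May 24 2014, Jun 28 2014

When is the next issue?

All dates are Saturdays, 35, 28, 35 days apart.
Specifically, the 4th Saturday of each month.
July 2014 — 4th Saturday is Jul 26 2014.

Jul 26 2014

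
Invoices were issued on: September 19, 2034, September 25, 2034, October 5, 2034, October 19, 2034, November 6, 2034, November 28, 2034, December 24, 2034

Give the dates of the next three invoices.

January 23, 2035; February 26, 2035; April 5, 2035

The spacing grows by 4 each time: 6, 10, 14, 18, 22, 26 days.
Next gap: 30 days. December 24, 2034 + 30 days = January 23, 2035.
Next gap: 34 days. January 23, 2035 + 34 days = February 26, 2035.
Next gap: 38 days. February 26, 2035 + 38 days = April 5, 2035.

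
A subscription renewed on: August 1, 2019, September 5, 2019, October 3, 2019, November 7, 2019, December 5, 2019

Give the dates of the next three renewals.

January 2, 2020; February 6, 2020; March 5, 2020

These are Thursdays at 28- or 35-day spacing (35, 28, 35, 28).
The pattern: 1st Thursday of the month.
January 2020 — 1st Thursday is January 2, 2020.
1st Thursday of February 2020: February 6, 2020.
1st Thursday of March 2020: March 5, 2020.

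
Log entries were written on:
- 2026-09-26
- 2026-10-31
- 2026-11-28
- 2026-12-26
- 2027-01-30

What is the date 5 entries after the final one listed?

2027-06-26

Every date is a Saturday; gaps 35, 28, 28, 35 days.
Each is the last Saturday of its month (at least one falls on the 29th or later, ruling out '4th Saturday').
February 2027 ends with Saturday 2027-02-27.
Last Saturday of March 2027: 2027-03-27.
April 2027 ends with Saturday 2027-04-24.
May 2027 ends with Saturday 2027-05-29.
June 2027 ends with Saturday 2027-06-26.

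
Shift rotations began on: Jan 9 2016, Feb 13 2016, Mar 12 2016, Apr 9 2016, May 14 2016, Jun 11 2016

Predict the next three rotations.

Jul 9 2016, Aug 13 2016, Sep 10 2016

All dates are Saturdays, 35, 28, 28, 35, 28 days apart.
Specifically, the 2nd Saturday of each month.
2nd Saturday of July 2016: Jul 9 2016.
August 2016 — 2nd Saturday is Aug 13 2016.
September 2016 — 2nd Saturday is Sep 10 2016.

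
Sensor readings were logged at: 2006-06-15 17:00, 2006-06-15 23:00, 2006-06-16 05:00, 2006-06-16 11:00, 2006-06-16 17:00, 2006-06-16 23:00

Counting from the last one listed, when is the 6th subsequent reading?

2006-06-18 11:00

Gaps: 6, 6, 6, 6, 6 hours — each event is 6 hours after the previous one.
2006-06-16 23:00 + 6 h = 2006-06-17 05:00.
2006-06-17 05:00 + 6 h = 2006-06-17 11:00.
2006-06-17 11:00 + 6 h = 2006-06-17 17:00.
2006-06-17 17:00 + 6 h = 2006-06-17 23:00.
2006-06-17 23:00 + 6 h = 2006-06-18 05:00.
2006-06-18 05:00 + 6 h = 2006-06-18 11:00.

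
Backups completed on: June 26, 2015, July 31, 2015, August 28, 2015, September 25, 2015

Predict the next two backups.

These are Fridays with 35, 28, 28-day gaps.
Each is the final Friday of its month — July 31, 2015 is past the 28th, so '4th Friday' doesn't fit.
October 2015 ends with Friday October 30, 2015.
Last Friday of November 2015: November 27, 2015.

October 30, 2015; November 27, 2015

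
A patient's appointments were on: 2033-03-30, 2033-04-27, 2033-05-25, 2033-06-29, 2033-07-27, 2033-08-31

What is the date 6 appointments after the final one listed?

Every date is a Wednesday; gaps 28, 28, 35, 28, 35 days.
Each is the last Wednesday of its month (at least one falls on the 29th or later, ruling out '4th Wednesday').
Last Wednesday of September 2033: 2033-09-28.
Last Wednesday of October 2033: 2033-10-26.
Last Wednesday of November 2033: 2033-11-30.
Last Wednesday of December 2033: 2033-12-28.
January 2034 ends with Wednesday 2034-01-25.
February 2034 ends with Wednesday 2034-02-22.

2034-02-22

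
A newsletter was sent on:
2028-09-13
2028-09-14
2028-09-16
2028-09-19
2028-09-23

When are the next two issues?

Gaps: 1, 2, 3, 4 days — each gap is 1 larger than the previous one.
Next gap: 5 days. 2028-09-23 + 5 days = 2028-09-28.
Next gap: 6 days. 2028-09-28 + 6 days = 2028-10-04.

2028-09-28, 2028-10-04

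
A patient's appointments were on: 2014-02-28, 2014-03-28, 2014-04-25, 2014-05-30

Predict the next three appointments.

2014-06-27, 2014-07-25, 2014-08-29

Every date is a Friday; gaps 28, 28, 35 days.
Each is the last Friday of its month (at least one falls on the 29th or later, ruling out '4th Friday').
June 2014 ends with Friday 2014-06-27.
Last Friday of July 2014: 2014-07-25.
Last Friday of August 2014: 2014-08-29.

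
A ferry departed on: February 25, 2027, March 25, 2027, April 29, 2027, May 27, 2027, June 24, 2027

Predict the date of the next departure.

All Thursdays; the gaps (28, 35, 28, 28) vary with month length.
This is the last Thursday of each month.
Last Thursday of July 2027: July 29, 2027.

July 29, 2027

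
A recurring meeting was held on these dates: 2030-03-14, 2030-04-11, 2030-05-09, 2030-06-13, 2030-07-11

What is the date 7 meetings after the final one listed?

All dates are Thursdays, 28, 28, 35, 28 days apart.
Specifically, the 2nd Thursday of each month.
2nd Thursday of August 2030: 2030-08-08.
2nd Thursday of September 2030: 2030-09-12.
2nd Thursday of October 2030: 2030-10-10.
November 2030 — 2nd Thursday is 2030-11-14.
2nd Thursday of December 2030: 2030-12-12.
January 2031 — 2nd Thursday is 2031-01-09.
2nd Thursday of February 2031: 2031-02-13.

2031-02-13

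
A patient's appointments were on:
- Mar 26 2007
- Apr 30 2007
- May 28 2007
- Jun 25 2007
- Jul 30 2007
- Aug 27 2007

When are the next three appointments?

Sep 24 2007, Oct 29 2007, Nov 26 2007

All Mondays; the gaps (35, 28, 28, 35, 28) vary with month length.
This is the last Monday of each month.
September 2007 ends with Monday Sep 24 2007.
Last Monday of October 2007: Oct 29 2007.
Last Monday of November 2007: Nov 26 2007.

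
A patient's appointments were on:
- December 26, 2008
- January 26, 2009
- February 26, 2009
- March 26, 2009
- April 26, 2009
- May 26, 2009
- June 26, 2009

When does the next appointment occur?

July 26, 2009

Gaps: 31, 31, 28, 31, 30, 31 days — not constant. Every event is on the 26th of the month.
Pattern: the 26th of each month.
July 2009: July 26, 2009.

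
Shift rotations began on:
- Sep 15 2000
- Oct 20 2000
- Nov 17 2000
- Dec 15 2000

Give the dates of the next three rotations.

Jan 19 2001, Feb 16 2001, Mar 16 2001

Gaps: 35, 28, 28 days — a mix of 28 and 35. Every date is a Friday.
Each is the 3rd Friday of its month.
3rd Friday of January 2001: Jan 19 2001.
February 2001 — 3rd Friday is Feb 16 2001.
3rd Friday of March 2001: Mar 16 2001.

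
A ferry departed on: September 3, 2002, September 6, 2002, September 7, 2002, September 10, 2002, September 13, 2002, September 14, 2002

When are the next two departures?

September 17, 2002; September 20, 2002

Every event lands on a Tuesday or Friday or Saturday (gaps cycle 3, 1, 3, 3, 1).
So the schedule is: every Tuesday, Friday and Saturday.
The following Tuesday is September 17, 2002.
Next Friday: September 20, 2002.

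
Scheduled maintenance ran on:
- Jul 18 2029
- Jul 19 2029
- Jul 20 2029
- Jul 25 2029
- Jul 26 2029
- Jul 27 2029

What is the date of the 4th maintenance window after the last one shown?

The gap pattern 1, 1, 5, 1, 1 repeats every 3 events.
These are the Wednesdays, Thursdays and Fridays of each week.
The following Wednesday is Aug 1 2029.
The following Thursday is Aug 2 2029.
Next Friday: Aug 3 2029.
The following Wednesday is Aug 8 2029.

Aug 8 2029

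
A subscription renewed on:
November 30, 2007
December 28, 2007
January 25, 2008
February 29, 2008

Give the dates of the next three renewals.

March 28, 2008; April 25, 2008; May 30, 2008

Every date is a Friday; gaps 28, 28, 35 days.
Each is the last Friday of its month (at least one falls on the 29th or later, ruling out '4th Friday').
Last Friday of March 2008: March 28, 2008.
April 2008 ends with Friday April 25, 2008.
May 2008 ends with Friday May 30, 2008.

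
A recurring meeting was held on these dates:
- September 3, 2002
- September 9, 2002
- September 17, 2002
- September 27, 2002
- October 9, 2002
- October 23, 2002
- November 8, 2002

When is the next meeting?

November 26, 2002

Gaps: 6, 8, 10, 12, 14, 16 days — each gap is 2 larger than the previous one.
Next gap: 18 days. November 8, 2002 + 18 days = November 26, 2002.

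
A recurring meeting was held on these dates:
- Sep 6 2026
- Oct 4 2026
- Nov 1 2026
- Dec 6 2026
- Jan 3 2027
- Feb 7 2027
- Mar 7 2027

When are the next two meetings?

All dates are Sundays, 28, 28, 35, 28, 35, 28 days apart.
Specifically, the 1st Sunday of each month.
April 2027 — 1st Sunday is Apr 4 2027.
May 2027 — 1st Sunday is May 2 2027.

Apr 4 2027, May 2 2027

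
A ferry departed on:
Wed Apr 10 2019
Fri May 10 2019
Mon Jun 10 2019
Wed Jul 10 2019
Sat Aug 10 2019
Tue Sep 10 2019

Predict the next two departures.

Thu Oct 10 2019, Sun Nov 10 2019

Gaps: 30, 31, 30, 31, 31 days — not constant. Every event is on the 10th of the month.
Pattern: the 10th of each month.
October 2019: Thu Oct 10 2019.
November 2019: Sun Nov 10 2019.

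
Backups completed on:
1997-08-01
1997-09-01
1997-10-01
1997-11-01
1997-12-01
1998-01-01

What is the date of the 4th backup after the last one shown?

1998-05-01

The day-of-month is always 1 (31, 30, 31, 30, 31 days between events).
So this recurs on the 1st of each month.
February 1998: 1998-02-01.
Next: March 1998 → 1998-03-01.
April 1998: 1998-04-01.
Next: May 1998 → 1998-05-01.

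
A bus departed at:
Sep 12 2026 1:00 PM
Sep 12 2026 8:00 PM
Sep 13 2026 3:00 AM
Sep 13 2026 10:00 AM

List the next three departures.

Sep 13 2026 5:00 PM, Sep 14 2026 12:00 AM, Sep 14 2026 7:00 AM

The interval is a steady 7 hours (7, 7, 7).
Sep 13 2026 10:00 AM + 7 h = Sep 13 2026 5:00 PM.
Sep 13 2026 5:00 PM + 7 h = Sep 14 2026 12:00 AM.
Sep 14 2026 12:00 AM + 7 h = Sep 14 2026 7:00 AM.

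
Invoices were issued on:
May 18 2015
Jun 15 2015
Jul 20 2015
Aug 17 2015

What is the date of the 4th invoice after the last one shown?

Gaps: 28, 35, 28 days — a mix of 28 and 35. Every date is a Monday.
Each is the 3rd Monday of its month.
3rd Monday of September 2015: Sep 21 2015.
October 2015 — 3rd Monday is Oct 19 2015.
3rd Monday of November 2015: Nov 16 2015.
December 2015 — 3rd Monday is Dec 21 2015.

Dec 21 2015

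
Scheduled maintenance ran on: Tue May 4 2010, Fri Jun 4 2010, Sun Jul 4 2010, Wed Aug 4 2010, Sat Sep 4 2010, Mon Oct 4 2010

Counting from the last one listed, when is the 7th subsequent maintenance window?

Wed May 4 2011

The day-of-month is always 4 (31, 30, 31, 31, 30 days between events).
So this recurs on the 4th of each month.
Next: November 2010 → Thu Nov 4 2010.
Next: December 2010 → Sat Dec 4 2010.
Next: January 2011 → Tue Jan 4 2011.
February 2011: Fri Feb 4 2011.
March 2011: Fri Mar 4 2011.
April 2011: Mon Apr 4 2011.
Next: May 2011 → Wed May 4 2011.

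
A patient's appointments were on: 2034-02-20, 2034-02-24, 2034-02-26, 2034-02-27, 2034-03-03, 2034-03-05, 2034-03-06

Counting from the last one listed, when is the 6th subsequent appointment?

Every event lands on a Monday or Friday or Sunday (gaps cycle 4, 2, 1, 4, 2, 1).
So the schedule is: every Monday, Friday and Sunday.
Next Friday: 2034-03-10.
Next Sunday: 2034-03-12.
Next Monday: 2034-03-13.
Next Friday: 2034-03-17.
Next Sunday: 2034-03-19.
The following Monday is 2034-03-20.

2034-03-20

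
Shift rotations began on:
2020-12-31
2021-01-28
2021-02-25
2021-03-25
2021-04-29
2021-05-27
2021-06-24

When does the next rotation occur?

2021-07-29

These are Thursdays with 28, 28, 28, 35, 28, 28-day gaps.
Each is the final Thursday of its month — 2020-12-31 is past the 28th, so '4th Thursday' doesn't fit.
Last Thursday of July 2021: 2021-07-29.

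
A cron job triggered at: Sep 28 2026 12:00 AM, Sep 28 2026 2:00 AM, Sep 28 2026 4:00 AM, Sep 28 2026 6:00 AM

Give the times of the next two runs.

Gaps: 2, 2, 2 hours — each event is 2 hours after the previous one.
Sep 28 2026 6:00 AM + 2 h = Sep 28 2026 8:00 AM.
Sep 28 2026 8:00 AM + 2 h = Sep 28 2026 10:00 AM.

Sep 28 2026 8:00 AM, Sep 28 2026 10:00 AM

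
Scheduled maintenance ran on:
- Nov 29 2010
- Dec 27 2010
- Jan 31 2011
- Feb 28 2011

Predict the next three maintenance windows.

Mar 28 2011, Apr 25 2011, May 30 2011

All Mondays; the gaps (28, 35, 28) vary with month length.
This is the last Monday of each month.
March 2011 ends with Monday Mar 28 2011.
April 2011 ends with Monday Apr 25 2011.
Last Monday of May 2011: May 30 2011.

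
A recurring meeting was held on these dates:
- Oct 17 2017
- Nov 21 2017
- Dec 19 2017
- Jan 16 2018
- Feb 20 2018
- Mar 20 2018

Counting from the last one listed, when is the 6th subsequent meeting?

Sep 18 2018

All dates are Tuesdays, 35, 28, 28, 35, 28 days apart.
Specifically, the 3rd Tuesday of each month.
3rd Tuesday of April 2018: Apr 17 2018.
May 2018 — 3rd Tuesday is May 15 2018.
June 2018 — 3rd Tuesday is Jun 19 2018.
3rd Tuesday of July 2018: Jul 17 2018.
August 2018 — 3rd Tuesday is Aug 21 2018.
September 2018 — 3rd Tuesday is Sep 18 2018.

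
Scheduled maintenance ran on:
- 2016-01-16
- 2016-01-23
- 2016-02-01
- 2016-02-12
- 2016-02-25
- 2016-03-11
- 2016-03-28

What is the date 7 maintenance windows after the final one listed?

Intervals are 7, 9, 11, 13, 15, 17 days — an arithmetic progression with common difference 2.
Next gap: 19 days. 2016-03-28 + 19 days = 2016-04-16.
Next gap: 21 days. 2016-04-16 + 21 days = 2016-05-07.
Next gap: 23 days. 2016-05-07 + 23 days = 2016-05-30.
Next gap: 25 days. 2016-05-30 + 25 days = 2016-06-24.
Next gap: 27 days. 2016-06-24 + 27 days = 2016-07-21.
Next gap: 29 days. 2016-07-21 + 29 days = 2016-08-19.
Next gap: 31 days. 2016-08-19 + 31 days = 2016-09-19.

2016-09-19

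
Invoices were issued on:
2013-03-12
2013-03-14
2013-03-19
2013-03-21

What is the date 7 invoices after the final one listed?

The gap pattern 2, 5, 2 repeats every 2 events.
These are the Tuesdays and Thursdays of each week.
Next Tuesday: 2013-03-26.
The following Thursday is 2013-03-28.
Next Tuesday: 2013-04-02.
The following Thursday is 2013-04-04.
Next Tuesday: 2013-04-09.
The following Thursday is 2013-04-11.
The following Tuesday is 2013-04-16.

2013-04-16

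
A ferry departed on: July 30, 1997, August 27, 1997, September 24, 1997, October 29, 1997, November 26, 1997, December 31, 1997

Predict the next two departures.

All Wednesdays; the gaps (28, 28, 35, 28, 35) vary with month length.
This is the last Wednesday of each month.
January 1998 ends with Wednesday January 28, 1998.
February 1998 ends with Wednesday February 25, 1998.

January 28, 1998; February 25, 1998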